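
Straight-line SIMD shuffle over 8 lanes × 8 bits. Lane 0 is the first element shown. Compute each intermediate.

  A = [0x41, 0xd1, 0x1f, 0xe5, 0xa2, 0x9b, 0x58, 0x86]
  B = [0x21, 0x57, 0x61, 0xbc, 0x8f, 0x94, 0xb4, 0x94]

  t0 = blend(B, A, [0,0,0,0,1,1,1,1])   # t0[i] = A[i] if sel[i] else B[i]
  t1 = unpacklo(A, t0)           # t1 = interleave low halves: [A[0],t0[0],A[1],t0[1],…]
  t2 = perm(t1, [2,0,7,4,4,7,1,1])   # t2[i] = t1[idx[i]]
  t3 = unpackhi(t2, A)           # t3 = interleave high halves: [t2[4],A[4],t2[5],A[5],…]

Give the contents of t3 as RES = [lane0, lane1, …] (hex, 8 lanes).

RES = [ 0x1f  0xa2  0xbc  0x9b  0x21  0x58  0x21  0x86 ]

→ t0 |21|57|61|bc|a2|9b|58|86|
→ t1 |41|21|d1|57|1f|61|e5|bc|
→ t2 |d1|41|bc|1f|1f|bc|21|21|
→ t3 |1f|a2|bc|9b|21|58|21|86|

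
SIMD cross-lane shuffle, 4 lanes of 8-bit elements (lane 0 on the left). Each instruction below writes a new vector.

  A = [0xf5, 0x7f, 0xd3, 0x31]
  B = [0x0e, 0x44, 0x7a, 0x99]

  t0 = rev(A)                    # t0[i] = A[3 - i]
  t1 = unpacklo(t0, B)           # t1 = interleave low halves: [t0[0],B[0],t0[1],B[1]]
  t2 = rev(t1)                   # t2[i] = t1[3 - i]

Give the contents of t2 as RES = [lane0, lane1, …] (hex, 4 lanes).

t0 = [0x31, 0xd3, 0x7f, 0xf5]
t1 = [0x31, 0x0e, 0xd3, 0x44]
t2 = [0x44, 0xd3, 0x0e, 0x31]

RES = [0x44, 0xd3, 0x0e, 0x31]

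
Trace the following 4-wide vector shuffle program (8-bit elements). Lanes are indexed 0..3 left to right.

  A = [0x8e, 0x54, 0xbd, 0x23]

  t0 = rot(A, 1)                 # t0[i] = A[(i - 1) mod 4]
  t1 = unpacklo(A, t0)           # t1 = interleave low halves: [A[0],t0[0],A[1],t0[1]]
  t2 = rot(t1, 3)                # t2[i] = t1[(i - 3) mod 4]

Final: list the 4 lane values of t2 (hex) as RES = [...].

  t0: 23 8e 54 bd
  t1: 8e 23 54 8e
  t2: 23 54 8e 8e

RES = [0x23, 0x54, 0x8e, 0x8e]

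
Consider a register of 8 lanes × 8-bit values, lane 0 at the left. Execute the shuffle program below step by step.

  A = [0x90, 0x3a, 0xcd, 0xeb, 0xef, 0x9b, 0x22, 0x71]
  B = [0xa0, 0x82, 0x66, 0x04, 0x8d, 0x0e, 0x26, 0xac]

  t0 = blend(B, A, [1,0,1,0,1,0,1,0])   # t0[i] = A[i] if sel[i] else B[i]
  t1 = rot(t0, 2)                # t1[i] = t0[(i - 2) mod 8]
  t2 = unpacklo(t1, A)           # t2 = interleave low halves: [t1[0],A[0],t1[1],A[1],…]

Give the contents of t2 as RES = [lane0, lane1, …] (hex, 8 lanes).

RES = [0x22, 0x90, 0xac, 0x3a, 0x90, 0xcd, 0x82, 0xeb]

  t0: 90 82 cd 04 ef 0e 22 ac
  t1: 22 ac 90 82 cd 04 ef 0e
  t2: 22 90 ac 3a 90 cd 82 eb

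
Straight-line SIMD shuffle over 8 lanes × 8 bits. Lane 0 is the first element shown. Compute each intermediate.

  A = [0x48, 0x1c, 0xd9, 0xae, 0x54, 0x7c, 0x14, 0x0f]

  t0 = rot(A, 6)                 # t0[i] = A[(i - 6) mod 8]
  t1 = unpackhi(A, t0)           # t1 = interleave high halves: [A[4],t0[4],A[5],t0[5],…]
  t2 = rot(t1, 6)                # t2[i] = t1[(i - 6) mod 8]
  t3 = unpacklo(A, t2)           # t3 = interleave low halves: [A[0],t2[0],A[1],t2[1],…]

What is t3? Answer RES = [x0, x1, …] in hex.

RES = [ 0x48  0x7c  0x1c  0x0f  0xd9  0x14  0xae  0x48 ]

t0 = [0xd9, 0xae, 0x54, 0x7c, 0x14, 0x0f, 0x48, 0x1c]
t1 = [0x54, 0x14, 0x7c, 0x0f, 0x14, 0x48, 0x0f, 0x1c]
t2 = [0x7c, 0x0f, 0x14, 0x48, 0x0f, 0x1c, 0x54, 0x14]
t3 = [0x48, 0x7c, 0x1c, 0x0f, 0xd9, 0x14, 0xae, 0x48]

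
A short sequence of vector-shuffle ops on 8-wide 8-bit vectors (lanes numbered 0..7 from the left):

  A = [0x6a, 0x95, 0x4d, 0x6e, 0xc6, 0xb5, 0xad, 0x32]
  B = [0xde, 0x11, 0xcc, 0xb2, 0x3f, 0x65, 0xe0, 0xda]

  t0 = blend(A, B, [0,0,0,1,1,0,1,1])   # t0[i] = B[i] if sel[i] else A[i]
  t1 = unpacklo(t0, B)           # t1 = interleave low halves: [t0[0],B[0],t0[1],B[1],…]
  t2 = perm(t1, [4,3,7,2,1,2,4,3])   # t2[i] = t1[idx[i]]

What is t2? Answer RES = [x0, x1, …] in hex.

RES = [0x4d, 0x11, 0xb2, 0x95, 0xde, 0x95, 0x4d, 0x11]

t0 = [0x6a, 0x95, 0x4d, 0xb2, 0x3f, 0xb5, 0xe0, 0xda]
t1 = [0x6a, 0xde, 0x95, 0x11, 0x4d, 0xcc, 0xb2, 0xb2]
t2 = [0x4d, 0x11, 0xb2, 0x95, 0xde, 0x95, 0x4d, 0x11]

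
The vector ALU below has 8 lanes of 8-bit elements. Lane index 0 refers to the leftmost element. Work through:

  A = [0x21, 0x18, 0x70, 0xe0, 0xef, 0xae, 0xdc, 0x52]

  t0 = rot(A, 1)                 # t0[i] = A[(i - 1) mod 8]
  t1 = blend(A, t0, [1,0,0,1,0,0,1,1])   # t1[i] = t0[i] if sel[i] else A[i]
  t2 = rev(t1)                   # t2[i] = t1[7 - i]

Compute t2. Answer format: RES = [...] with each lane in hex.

RES = [ 0xdc  0xae  0xae  0xef  0x70  0x70  0x18  0x52 ]

  t0: 52 21 18 70 e0 ef ae dc
  t1: 52 18 70 70 ef ae ae dc
  t2: dc ae ae ef 70 70 18 52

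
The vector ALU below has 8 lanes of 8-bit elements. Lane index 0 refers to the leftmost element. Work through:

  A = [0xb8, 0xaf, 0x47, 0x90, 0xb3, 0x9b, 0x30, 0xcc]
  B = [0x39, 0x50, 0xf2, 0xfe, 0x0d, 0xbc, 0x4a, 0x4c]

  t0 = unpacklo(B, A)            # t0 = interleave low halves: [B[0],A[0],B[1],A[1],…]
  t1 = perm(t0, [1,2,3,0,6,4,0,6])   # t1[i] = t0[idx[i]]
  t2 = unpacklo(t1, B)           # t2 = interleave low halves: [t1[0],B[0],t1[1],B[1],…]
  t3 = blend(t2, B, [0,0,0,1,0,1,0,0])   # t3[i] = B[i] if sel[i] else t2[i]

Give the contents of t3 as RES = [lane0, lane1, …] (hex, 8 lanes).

t0 = [0x39, 0xb8, 0x50, 0xaf, 0xf2, 0x47, 0xfe, 0x90]
t1 = [0xb8, 0x50, 0xaf, 0x39, 0xfe, 0xf2, 0x39, 0xfe]
t2 = [0xb8, 0x39, 0x50, 0x50, 0xaf, 0xf2, 0x39, 0xfe]
t3 = [0xb8, 0x39, 0x50, 0xfe, 0xaf, 0xbc, 0x39, 0xfe]

RES = [ 0xb8  0x39  0x50  0xfe  0xaf  0xbc  0x39  0xfe ]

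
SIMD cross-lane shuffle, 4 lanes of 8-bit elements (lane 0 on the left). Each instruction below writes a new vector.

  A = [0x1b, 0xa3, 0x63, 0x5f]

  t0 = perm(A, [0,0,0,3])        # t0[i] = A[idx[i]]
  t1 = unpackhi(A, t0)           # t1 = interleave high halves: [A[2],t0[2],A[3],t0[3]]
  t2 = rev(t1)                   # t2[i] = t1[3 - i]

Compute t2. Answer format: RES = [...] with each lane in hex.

RES = [ 0x5f  0x5f  0x1b  0x63 ]

→ t0 |1b|1b|1b|5f|
→ t1 |63|1b|5f|5f|
→ t2 |5f|5f|1b|63|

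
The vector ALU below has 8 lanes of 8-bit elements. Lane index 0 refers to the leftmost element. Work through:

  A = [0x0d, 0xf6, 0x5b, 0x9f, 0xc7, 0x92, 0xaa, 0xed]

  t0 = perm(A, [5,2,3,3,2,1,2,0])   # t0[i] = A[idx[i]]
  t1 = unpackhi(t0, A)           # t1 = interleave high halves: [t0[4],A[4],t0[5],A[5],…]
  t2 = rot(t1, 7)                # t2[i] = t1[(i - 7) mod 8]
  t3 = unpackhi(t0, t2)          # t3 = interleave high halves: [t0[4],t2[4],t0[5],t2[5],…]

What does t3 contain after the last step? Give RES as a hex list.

t0 = [0x92, 0x5b, 0x9f, 0x9f, 0x5b, 0xf6, 0x5b, 0x0d]
t1 = [0x5b, 0xc7, 0xf6, 0x92, 0x5b, 0xaa, 0x0d, 0xed]
t2 = [0xc7, 0xf6, 0x92, 0x5b, 0xaa, 0x0d, 0xed, 0x5b]
t3 = [0x5b, 0xaa, 0xf6, 0x0d, 0x5b, 0xed, 0x0d, 0x5b]

RES = [0x5b, 0xaa, 0xf6, 0x0d, 0x5b, 0xed, 0x0d, 0x5b]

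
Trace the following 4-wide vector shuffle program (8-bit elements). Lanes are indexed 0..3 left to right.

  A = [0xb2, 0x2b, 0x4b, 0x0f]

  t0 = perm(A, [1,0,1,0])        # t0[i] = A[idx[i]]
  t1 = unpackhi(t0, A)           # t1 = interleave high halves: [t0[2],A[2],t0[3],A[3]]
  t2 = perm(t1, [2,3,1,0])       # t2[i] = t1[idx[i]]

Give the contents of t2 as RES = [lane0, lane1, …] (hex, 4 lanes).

RES = [ 0xb2  0x0f  0x4b  0x2b ]

→ t0 |2b|b2|2b|b2|
→ t1 |2b|4b|b2|0f|
→ t2 |b2|0f|4b|2b|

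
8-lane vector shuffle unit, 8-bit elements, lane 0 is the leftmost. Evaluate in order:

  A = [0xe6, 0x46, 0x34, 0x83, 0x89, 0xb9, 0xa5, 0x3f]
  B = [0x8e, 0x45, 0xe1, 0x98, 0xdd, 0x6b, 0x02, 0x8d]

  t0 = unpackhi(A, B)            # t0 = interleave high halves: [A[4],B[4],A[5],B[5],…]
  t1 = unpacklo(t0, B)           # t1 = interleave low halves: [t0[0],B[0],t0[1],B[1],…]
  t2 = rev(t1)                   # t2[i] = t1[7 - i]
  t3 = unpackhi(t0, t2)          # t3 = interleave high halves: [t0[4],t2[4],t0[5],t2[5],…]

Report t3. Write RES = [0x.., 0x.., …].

RES = [ 0xa5  0x45  0x02  0xdd  0x3f  0x8e  0x8d  0x89 ]

→ t0 |89|dd|b9|6b|a5|02|3f|8d|
→ t1 |89|8e|dd|45|b9|e1|6b|98|
→ t2 |98|6b|e1|b9|45|dd|8e|89|
→ t3 |a5|45|02|dd|3f|8e|8d|89|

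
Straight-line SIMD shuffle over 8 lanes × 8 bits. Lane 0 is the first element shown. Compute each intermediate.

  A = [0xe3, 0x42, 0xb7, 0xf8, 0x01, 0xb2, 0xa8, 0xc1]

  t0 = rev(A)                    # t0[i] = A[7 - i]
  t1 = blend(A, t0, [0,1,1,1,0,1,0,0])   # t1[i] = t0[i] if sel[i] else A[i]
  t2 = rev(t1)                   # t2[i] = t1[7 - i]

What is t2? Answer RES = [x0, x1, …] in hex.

RES = [0xc1, 0xa8, 0xb7, 0x01, 0x01, 0xb2, 0xa8, 0xe3]

→ t0 |c1|a8|b2|01|f8|b7|42|e3|
→ t1 |e3|a8|b2|01|01|b7|a8|c1|
→ t2 |c1|a8|b7|01|01|b2|a8|e3|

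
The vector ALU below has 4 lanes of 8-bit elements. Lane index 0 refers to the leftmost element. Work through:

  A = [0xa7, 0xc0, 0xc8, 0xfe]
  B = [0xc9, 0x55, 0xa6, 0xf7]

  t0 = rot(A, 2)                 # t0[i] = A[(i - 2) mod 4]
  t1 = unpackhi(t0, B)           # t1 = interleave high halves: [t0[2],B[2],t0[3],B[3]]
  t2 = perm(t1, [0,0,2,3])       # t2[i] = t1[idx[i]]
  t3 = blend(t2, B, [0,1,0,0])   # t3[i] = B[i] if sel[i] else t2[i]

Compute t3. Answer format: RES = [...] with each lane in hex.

RES = [ 0xa7  0x55  0xc0  0xf7 ]

  t0: c8 fe a7 c0
  t1: a7 a6 c0 f7
  t2: a7 a7 c0 f7
  t3: a7 55 c0 f7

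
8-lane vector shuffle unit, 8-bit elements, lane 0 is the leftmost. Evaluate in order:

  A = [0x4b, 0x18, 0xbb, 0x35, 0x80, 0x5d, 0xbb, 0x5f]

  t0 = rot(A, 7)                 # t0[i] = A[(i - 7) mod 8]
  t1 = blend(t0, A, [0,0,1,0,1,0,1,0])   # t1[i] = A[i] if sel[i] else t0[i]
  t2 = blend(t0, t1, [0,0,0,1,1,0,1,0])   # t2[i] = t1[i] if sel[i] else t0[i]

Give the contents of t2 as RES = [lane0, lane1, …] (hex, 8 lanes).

RES = [0x18, 0xbb, 0x35, 0x80, 0x80, 0xbb, 0xbb, 0x4b]

  t0: 18 bb 35 80 5d bb 5f 4b
  t1: 18 bb bb 80 80 bb bb 4b
  t2: 18 bb 35 80 80 bb bb 4b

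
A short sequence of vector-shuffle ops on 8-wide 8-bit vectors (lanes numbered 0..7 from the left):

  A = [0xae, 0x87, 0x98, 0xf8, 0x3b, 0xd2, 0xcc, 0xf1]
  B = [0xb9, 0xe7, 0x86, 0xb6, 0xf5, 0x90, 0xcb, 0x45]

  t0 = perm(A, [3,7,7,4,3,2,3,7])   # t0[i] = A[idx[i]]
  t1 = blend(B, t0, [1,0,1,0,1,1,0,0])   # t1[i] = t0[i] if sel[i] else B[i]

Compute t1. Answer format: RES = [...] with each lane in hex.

RES = [ 0xf8  0xe7  0xf1  0xb6  0xf8  0x98  0xcb  0x45 ]

  t0: f8 f1 f1 3b f8 98 f8 f1
  t1: f8 e7 f1 b6 f8 98 cb 45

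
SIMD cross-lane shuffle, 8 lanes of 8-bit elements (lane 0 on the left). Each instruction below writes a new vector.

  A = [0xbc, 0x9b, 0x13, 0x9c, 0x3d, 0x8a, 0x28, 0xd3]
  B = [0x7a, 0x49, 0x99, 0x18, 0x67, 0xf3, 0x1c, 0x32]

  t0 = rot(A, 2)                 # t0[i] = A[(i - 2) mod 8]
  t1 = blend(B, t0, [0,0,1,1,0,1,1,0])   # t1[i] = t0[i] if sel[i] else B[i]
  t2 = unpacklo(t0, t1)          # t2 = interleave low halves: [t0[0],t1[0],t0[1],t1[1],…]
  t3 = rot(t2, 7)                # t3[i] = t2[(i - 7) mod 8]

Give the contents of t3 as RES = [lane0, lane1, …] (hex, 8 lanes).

  t0: 28 d3 bc 9b 13 9c 3d 8a
  t1: 7a 49 bc 9b 67 9c 3d 32
  t2: 28 7a d3 49 bc bc 9b 9b
  t3: 7a d3 49 bc bc 9b 9b 28

RES = [ 0x7a  0xd3  0x49  0xbc  0xbc  0x9b  0x9b  0x28 ]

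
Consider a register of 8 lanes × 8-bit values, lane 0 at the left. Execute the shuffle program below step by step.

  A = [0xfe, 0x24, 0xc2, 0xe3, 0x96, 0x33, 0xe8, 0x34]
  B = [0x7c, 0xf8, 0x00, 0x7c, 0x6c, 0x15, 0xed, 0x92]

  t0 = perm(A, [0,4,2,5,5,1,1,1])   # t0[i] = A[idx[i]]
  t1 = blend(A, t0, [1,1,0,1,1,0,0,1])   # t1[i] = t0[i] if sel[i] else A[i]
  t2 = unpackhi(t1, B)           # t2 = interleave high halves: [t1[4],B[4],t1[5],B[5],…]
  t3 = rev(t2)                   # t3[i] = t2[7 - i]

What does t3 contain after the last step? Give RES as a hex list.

→ t0 |fe|96|c2|33|33|24|24|24|
→ t1 |fe|96|c2|33|33|33|e8|24|
→ t2 |33|6c|33|15|e8|ed|24|92|
→ t3 |92|24|ed|e8|15|33|6c|33|

RES = [0x92, 0x24, 0xed, 0xe8, 0x15, 0x33, 0x6c, 0x33]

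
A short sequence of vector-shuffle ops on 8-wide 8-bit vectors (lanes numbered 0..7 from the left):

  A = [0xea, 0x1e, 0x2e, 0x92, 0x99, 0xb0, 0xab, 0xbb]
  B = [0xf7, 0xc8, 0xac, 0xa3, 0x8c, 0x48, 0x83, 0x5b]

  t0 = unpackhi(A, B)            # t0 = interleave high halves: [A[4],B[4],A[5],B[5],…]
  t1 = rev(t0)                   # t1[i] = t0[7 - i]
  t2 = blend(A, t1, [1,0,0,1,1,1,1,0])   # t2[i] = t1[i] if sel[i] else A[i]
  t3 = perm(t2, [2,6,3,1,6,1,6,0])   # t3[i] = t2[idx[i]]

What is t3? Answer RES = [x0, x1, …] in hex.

→ t0 |99|8c|b0|48|ab|83|bb|5b|
→ t1 |5b|bb|83|ab|48|b0|8c|99|
→ t2 |5b|1e|2e|ab|48|b0|8c|bb|
→ t3 |2e|8c|ab|1e|8c|1e|8c|5b|

RES = [ 0x2e  0x8c  0xab  0x1e  0x8c  0x1e  0x8c  0x5b ]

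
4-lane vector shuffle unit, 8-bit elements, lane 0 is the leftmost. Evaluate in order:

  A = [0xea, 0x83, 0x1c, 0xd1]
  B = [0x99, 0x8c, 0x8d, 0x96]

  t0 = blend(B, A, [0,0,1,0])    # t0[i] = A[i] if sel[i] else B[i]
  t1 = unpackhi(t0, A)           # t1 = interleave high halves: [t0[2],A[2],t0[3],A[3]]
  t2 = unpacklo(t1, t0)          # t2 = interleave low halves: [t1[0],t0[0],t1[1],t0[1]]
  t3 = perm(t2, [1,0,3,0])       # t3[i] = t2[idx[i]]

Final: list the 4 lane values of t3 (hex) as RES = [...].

  t0: 99 8c 1c 96
  t1: 1c 1c 96 d1
  t2: 1c 99 1c 8c
  t3: 99 1c 8c 1c

RES = [ 0x99  0x1c  0x8c  0x1c ]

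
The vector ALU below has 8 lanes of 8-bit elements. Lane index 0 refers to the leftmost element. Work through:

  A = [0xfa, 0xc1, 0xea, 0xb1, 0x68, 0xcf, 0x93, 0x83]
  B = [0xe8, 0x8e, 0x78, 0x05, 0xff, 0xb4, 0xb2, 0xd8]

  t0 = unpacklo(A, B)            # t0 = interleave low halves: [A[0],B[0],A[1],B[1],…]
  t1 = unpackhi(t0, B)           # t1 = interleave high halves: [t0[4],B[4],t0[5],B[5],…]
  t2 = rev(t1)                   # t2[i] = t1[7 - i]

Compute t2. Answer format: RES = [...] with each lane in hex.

RES = [ 0xd8  0x05  0xb2  0xb1  0xb4  0x78  0xff  0xea ]

t0 = [0xfa, 0xe8, 0xc1, 0x8e, 0xea, 0x78, 0xb1, 0x05]
t1 = [0xea, 0xff, 0x78, 0xb4, 0xb1, 0xb2, 0x05, 0xd8]
t2 = [0xd8, 0x05, 0xb2, 0xb1, 0xb4, 0x78, 0xff, 0xea]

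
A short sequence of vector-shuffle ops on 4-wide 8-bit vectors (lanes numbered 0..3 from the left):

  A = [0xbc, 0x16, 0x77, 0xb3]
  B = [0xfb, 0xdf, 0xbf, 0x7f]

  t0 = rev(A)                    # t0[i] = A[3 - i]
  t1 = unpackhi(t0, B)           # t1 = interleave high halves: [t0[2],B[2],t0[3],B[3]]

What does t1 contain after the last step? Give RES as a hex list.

→ t0 |b3|77|16|bc|
→ t1 |16|bf|bc|7f|

RES = [ 0x16  0xbf  0xbc  0x7f ]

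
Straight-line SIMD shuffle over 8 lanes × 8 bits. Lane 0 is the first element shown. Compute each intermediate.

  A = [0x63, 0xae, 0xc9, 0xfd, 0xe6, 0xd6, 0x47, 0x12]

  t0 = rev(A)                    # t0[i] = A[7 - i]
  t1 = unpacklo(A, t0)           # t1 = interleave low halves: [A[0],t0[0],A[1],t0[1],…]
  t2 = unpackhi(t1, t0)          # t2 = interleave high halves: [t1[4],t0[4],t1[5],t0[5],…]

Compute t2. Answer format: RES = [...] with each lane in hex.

RES = [0xc9, 0xfd, 0xd6, 0xc9, 0xfd, 0xae, 0xe6, 0x63]

t0 = [0x12, 0x47, 0xd6, 0xe6, 0xfd, 0xc9, 0xae, 0x63]
t1 = [0x63, 0x12, 0xae, 0x47, 0xc9, 0xd6, 0xfd, 0xe6]
t2 = [0xc9, 0xfd, 0xd6, 0xc9, 0xfd, 0xae, 0xe6, 0x63]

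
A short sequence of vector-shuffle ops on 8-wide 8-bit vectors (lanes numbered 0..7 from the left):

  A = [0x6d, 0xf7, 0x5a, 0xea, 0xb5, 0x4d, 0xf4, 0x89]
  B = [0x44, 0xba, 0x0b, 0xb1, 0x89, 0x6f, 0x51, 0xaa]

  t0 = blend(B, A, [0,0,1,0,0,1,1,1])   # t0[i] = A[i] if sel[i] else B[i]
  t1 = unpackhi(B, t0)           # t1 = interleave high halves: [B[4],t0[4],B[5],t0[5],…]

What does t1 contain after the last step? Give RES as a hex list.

  t0: 44 ba 5a b1 89 4d f4 89
  t1: 89 89 6f 4d 51 f4 aa 89

RES = [0x89, 0x89, 0x6f, 0x4d, 0x51, 0xf4, 0xaa, 0x89]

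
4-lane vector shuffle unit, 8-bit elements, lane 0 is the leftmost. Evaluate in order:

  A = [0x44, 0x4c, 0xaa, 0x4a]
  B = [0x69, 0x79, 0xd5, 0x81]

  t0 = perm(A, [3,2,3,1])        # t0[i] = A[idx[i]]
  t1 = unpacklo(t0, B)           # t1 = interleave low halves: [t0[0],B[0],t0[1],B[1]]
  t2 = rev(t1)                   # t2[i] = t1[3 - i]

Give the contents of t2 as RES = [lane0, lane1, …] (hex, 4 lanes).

  t0: 4a aa 4a 4c
  t1: 4a 69 aa 79
  t2: 79 aa 69 4a

RES = [0x79, 0xaa, 0x69, 0x4a]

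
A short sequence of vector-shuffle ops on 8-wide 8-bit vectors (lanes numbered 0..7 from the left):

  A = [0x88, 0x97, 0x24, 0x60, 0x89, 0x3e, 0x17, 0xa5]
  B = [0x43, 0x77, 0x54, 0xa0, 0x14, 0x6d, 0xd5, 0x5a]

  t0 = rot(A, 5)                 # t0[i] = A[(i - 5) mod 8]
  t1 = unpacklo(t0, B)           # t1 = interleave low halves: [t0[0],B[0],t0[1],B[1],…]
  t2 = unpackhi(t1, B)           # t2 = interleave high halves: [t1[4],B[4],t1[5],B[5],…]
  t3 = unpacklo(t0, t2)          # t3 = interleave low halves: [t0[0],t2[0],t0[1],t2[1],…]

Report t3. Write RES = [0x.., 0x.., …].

RES = [0x60, 0x3e, 0x89, 0x14, 0x3e, 0x54, 0x17, 0x6d]

t0 = [0x60, 0x89, 0x3e, 0x17, 0xa5, 0x88, 0x97, 0x24]
t1 = [0x60, 0x43, 0x89, 0x77, 0x3e, 0x54, 0x17, 0xa0]
t2 = [0x3e, 0x14, 0x54, 0x6d, 0x17, 0xd5, 0xa0, 0x5a]
t3 = [0x60, 0x3e, 0x89, 0x14, 0x3e, 0x54, 0x17, 0x6d]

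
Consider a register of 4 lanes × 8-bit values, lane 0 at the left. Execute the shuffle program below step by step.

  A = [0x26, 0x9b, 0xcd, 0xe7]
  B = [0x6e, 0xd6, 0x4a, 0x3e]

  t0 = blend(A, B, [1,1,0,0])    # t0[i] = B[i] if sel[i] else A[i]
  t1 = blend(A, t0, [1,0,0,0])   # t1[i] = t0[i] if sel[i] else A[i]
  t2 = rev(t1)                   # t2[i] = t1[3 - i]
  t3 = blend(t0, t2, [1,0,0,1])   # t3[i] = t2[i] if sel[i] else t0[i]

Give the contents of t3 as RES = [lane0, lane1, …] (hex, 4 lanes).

RES = [ 0xe7  0xd6  0xcd  0x6e ]

t0 = [0x6e, 0xd6, 0xcd, 0xe7]
t1 = [0x6e, 0x9b, 0xcd, 0xe7]
t2 = [0xe7, 0xcd, 0x9b, 0x6e]
t3 = [0xe7, 0xd6, 0xcd, 0x6e]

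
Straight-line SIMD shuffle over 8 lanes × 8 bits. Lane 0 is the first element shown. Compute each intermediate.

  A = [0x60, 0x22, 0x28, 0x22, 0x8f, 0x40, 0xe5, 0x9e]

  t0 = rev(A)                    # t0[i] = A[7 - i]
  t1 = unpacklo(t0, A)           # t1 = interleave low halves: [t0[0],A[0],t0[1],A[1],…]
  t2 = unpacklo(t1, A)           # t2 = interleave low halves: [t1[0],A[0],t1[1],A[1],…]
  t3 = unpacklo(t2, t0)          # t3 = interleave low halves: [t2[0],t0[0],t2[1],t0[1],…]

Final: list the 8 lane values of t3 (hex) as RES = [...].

RES = [0x9e, 0x9e, 0x60, 0xe5, 0x60, 0x40, 0x22, 0x8f]

t0 = [0x9e, 0xe5, 0x40, 0x8f, 0x22, 0x28, 0x22, 0x60]
t1 = [0x9e, 0x60, 0xe5, 0x22, 0x40, 0x28, 0x8f, 0x22]
t2 = [0x9e, 0x60, 0x60, 0x22, 0xe5, 0x28, 0x22, 0x22]
t3 = [0x9e, 0x9e, 0x60, 0xe5, 0x60, 0x40, 0x22, 0x8f]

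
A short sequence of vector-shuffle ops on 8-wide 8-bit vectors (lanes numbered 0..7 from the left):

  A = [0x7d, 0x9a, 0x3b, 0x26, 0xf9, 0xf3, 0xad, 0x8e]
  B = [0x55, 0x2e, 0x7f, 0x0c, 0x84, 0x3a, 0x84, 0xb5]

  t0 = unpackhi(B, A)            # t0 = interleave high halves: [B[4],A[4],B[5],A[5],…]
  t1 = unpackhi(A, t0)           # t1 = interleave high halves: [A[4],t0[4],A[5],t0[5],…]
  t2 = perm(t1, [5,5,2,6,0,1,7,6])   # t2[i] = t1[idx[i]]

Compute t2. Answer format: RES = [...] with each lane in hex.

t0 = [0x84, 0xf9, 0x3a, 0xf3, 0x84, 0xad, 0xb5, 0x8e]
t1 = [0xf9, 0x84, 0xf3, 0xad, 0xad, 0xb5, 0x8e, 0x8e]
t2 = [0xb5, 0xb5, 0xf3, 0x8e, 0xf9, 0x84, 0x8e, 0x8e]

RES = [0xb5, 0xb5, 0xf3, 0x8e, 0xf9, 0x84, 0x8e, 0x8e]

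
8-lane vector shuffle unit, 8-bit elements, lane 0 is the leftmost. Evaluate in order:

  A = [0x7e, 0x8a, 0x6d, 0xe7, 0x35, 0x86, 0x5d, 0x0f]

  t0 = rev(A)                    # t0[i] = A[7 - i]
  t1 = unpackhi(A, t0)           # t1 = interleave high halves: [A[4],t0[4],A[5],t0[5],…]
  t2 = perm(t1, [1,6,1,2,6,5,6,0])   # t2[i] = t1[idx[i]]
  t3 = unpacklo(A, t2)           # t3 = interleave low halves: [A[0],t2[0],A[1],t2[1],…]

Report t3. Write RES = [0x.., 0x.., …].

t0 = [0x0f, 0x5d, 0x86, 0x35, 0xe7, 0x6d, 0x8a, 0x7e]
t1 = [0x35, 0xe7, 0x86, 0x6d, 0x5d, 0x8a, 0x0f, 0x7e]
t2 = [0xe7, 0x0f, 0xe7, 0x86, 0x0f, 0x8a, 0x0f, 0x35]
t3 = [0x7e, 0xe7, 0x8a, 0x0f, 0x6d, 0xe7, 0xe7, 0x86]

RES = [0x7e, 0xe7, 0x8a, 0x0f, 0x6d, 0xe7, 0xe7, 0x86]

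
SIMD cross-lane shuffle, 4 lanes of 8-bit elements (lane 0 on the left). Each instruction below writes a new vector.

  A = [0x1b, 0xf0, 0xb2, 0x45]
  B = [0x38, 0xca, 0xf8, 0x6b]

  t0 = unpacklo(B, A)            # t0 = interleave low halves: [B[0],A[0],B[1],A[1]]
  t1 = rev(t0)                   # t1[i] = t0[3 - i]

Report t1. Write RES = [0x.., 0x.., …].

→ t0 |38|1b|ca|f0|
→ t1 |f0|ca|1b|38|

RES = [0xf0, 0xca, 0x1b, 0x38]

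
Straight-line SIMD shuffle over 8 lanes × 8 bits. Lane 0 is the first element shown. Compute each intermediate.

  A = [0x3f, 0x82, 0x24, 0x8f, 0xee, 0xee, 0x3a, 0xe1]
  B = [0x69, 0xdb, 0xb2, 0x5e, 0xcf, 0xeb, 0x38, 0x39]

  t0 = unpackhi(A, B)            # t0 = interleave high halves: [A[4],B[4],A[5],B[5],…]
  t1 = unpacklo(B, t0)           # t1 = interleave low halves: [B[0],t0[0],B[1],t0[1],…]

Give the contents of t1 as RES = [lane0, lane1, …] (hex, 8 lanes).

→ t0 |ee|cf|ee|eb|3a|38|e1|39|
→ t1 |69|ee|db|cf|b2|ee|5e|eb|

RES = [0x69, 0xee, 0xdb, 0xcf, 0xb2, 0xee, 0x5e, 0xeb]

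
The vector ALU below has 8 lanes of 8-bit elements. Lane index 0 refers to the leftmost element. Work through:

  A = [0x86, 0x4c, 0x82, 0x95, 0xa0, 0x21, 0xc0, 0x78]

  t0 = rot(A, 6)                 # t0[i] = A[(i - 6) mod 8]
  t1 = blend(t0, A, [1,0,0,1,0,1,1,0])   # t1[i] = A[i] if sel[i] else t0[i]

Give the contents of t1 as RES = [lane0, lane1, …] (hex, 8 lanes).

RES = [0x86, 0x95, 0xa0, 0x95, 0xc0, 0x21, 0xc0, 0x4c]

  t0: 82 95 a0 21 c0 78 86 4c
  t1: 86 95 a0 95 c0 21 c0 4c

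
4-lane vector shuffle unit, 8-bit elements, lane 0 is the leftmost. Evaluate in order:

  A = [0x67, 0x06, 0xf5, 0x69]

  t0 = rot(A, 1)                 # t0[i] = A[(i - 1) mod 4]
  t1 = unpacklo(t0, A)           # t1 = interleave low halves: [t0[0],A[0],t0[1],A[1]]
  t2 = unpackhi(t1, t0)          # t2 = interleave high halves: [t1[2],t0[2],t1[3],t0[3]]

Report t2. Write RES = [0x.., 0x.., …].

RES = [0x67, 0x06, 0x06, 0xf5]

  t0: 69 67 06 f5
  t1: 69 67 67 06
  t2: 67 06 06 f5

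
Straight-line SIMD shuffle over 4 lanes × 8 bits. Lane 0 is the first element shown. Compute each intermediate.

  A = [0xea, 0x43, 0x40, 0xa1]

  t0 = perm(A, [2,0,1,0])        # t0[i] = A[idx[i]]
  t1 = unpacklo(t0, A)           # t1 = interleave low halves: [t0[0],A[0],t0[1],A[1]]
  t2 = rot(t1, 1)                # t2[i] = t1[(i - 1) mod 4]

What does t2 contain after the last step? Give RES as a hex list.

RES = [ 0x43  0x40  0xea  0xea ]

  t0: 40 ea 43 ea
  t1: 40 ea ea 43
  t2: 43 40 ea ea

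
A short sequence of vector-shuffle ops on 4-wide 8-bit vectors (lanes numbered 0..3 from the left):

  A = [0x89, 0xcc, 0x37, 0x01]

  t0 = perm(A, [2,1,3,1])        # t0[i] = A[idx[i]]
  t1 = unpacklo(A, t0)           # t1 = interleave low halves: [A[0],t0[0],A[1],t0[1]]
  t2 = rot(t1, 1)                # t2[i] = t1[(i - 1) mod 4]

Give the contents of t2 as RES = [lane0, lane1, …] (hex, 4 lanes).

RES = [0xcc, 0x89, 0x37, 0xcc]

→ t0 |37|cc|01|cc|
→ t1 |89|37|cc|cc|
→ t2 |cc|89|37|cc|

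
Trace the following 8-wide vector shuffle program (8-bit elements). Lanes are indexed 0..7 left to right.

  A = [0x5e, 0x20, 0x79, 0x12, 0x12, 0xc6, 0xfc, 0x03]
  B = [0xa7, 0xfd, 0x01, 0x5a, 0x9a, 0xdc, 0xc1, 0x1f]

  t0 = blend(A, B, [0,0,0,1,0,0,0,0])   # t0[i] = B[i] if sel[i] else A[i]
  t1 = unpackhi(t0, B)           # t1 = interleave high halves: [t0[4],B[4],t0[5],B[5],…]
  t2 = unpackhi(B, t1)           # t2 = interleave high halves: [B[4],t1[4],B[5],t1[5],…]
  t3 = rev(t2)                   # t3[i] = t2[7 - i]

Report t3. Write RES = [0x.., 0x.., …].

RES = [ 0x1f  0x1f  0x03  0xc1  0xc1  0xdc  0xfc  0x9a ]

  t0: 5e 20 79 5a 12 c6 fc 03
  t1: 12 9a c6 dc fc c1 03 1f
  t2: 9a fc dc c1 c1 03 1f 1f
  t3: 1f 1f 03 c1 c1 dc fc 9a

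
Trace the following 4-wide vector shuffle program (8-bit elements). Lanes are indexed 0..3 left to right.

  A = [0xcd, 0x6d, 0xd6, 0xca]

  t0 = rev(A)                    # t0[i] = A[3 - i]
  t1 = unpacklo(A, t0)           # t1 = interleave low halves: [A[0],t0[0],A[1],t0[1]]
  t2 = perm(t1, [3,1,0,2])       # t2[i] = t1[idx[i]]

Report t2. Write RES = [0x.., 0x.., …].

RES = [ 0xd6  0xca  0xcd  0x6d ]

t0 = [0xca, 0xd6, 0x6d, 0xcd]
t1 = [0xcd, 0xca, 0x6d, 0xd6]
t2 = [0xd6, 0xca, 0xcd, 0x6d]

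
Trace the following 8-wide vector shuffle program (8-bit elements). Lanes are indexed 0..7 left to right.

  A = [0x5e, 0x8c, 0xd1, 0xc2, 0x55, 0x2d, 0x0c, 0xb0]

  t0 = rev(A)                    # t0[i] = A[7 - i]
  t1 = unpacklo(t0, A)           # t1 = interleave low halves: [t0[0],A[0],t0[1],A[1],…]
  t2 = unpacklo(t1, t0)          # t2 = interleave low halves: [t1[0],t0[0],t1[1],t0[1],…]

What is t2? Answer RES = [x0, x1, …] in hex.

  t0: b0 0c 2d 55 c2 d1 8c 5e
  t1: b0 5e 0c 8c 2d d1 55 c2
  t2: b0 b0 5e 0c 0c 2d 8c 55

RES = [0xb0, 0xb0, 0x5e, 0x0c, 0x0c, 0x2d, 0x8c, 0x55]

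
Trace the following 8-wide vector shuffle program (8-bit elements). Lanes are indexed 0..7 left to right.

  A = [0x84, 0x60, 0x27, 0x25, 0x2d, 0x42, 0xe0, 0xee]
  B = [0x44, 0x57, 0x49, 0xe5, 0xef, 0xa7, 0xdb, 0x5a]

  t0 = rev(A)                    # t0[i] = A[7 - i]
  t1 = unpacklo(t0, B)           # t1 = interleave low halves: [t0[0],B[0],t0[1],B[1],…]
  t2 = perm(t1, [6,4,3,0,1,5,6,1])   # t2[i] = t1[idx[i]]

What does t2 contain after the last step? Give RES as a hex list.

RES = [ 0x2d  0x42  0x57  0xee  0x44  0x49  0x2d  0x44 ]

t0 = [0xee, 0xe0, 0x42, 0x2d, 0x25, 0x27, 0x60, 0x84]
t1 = [0xee, 0x44, 0xe0, 0x57, 0x42, 0x49, 0x2d, 0xe5]
t2 = [0x2d, 0x42, 0x57, 0xee, 0x44, 0x49, 0x2d, 0x44]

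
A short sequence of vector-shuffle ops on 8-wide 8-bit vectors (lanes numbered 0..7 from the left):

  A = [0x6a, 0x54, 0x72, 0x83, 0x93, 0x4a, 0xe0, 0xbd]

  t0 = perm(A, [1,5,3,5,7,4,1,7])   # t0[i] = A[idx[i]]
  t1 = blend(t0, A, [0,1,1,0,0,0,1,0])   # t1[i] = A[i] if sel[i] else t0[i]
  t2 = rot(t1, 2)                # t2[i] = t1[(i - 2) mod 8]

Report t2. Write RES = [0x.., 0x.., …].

RES = [0xe0, 0xbd, 0x54, 0x54, 0x72, 0x4a, 0xbd, 0x93]

t0 = [0x54, 0x4a, 0x83, 0x4a, 0xbd, 0x93, 0x54, 0xbd]
t1 = [0x54, 0x54, 0x72, 0x4a, 0xbd, 0x93, 0xe0, 0xbd]
t2 = [0xe0, 0xbd, 0x54, 0x54, 0x72, 0x4a, 0xbd, 0x93]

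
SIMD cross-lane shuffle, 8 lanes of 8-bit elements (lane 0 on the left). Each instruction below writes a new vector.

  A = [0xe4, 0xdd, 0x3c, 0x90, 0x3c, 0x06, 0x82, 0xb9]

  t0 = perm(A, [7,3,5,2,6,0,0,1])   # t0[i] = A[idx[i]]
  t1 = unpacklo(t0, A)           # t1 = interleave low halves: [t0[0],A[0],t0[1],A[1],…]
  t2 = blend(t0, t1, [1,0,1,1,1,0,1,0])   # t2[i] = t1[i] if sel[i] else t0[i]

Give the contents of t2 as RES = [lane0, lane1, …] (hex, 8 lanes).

RES = [ 0xb9  0x90  0x90  0xdd  0x06  0xe4  0x3c  0xdd ]

→ t0 |b9|90|06|3c|82|e4|e4|dd|
→ t1 |b9|e4|90|dd|06|3c|3c|90|
→ t2 |b9|90|90|dd|06|e4|3c|dd|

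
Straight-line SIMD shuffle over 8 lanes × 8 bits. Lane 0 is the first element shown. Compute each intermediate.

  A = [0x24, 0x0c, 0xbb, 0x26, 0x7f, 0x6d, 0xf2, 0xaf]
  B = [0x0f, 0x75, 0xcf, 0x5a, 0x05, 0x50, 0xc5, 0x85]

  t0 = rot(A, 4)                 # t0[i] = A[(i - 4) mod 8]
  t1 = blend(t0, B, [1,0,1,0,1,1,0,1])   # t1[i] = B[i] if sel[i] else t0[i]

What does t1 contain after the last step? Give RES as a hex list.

RES = [ 0x0f  0x6d  0xcf  0xaf  0x05  0x50  0xbb  0x85 ]

t0 = [0x7f, 0x6d, 0xf2, 0xaf, 0x24, 0x0c, 0xbb, 0x26]
t1 = [0x0f, 0x6d, 0xcf, 0xaf, 0x05, 0x50, 0xbb, 0x85]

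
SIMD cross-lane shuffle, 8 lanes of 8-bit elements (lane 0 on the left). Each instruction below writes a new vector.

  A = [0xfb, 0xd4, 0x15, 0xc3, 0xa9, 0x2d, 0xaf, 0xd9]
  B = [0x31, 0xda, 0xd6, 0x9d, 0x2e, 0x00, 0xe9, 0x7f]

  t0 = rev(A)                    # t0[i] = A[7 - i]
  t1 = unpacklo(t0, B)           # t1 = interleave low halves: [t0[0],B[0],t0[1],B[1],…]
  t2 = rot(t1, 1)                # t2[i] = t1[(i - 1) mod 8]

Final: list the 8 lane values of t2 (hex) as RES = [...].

  t0: d9 af 2d a9 c3 15 d4 fb
  t1: d9 31 af da 2d d6 a9 9d
  t2: 9d d9 31 af da 2d d6 a9

RES = [0x9d, 0xd9, 0x31, 0xaf, 0xda, 0x2d, 0xd6, 0xa9]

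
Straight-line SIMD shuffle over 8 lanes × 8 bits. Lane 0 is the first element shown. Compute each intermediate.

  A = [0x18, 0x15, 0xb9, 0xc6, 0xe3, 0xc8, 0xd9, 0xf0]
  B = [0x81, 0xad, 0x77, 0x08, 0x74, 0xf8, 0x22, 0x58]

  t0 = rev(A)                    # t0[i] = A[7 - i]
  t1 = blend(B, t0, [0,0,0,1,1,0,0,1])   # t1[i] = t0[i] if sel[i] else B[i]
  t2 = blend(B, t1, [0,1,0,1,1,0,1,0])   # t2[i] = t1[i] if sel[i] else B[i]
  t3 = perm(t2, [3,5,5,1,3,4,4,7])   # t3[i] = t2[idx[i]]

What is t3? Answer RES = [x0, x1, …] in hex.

RES = [0xe3, 0xf8, 0xf8, 0xad, 0xe3, 0xc6, 0xc6, 0x58]

t0 = [0xf0, 0xd9, 0xc8, 0xe3, 0xc6, 0xb9, 0x15, 0x18]
t1 = [0x81, 0xad, 0x77, 0xe3, 0xc6, 0xf8, 0x22, 0x18]
t2 = [0x81, 0xad, 0x77, 0xe3, 0xc6, 0xf8, 0x22, 0x58]
t3 = [0xe3, 0xf8, 0xf8, 0xad, 0xe3, 0xc6, 0xc6, 0x58]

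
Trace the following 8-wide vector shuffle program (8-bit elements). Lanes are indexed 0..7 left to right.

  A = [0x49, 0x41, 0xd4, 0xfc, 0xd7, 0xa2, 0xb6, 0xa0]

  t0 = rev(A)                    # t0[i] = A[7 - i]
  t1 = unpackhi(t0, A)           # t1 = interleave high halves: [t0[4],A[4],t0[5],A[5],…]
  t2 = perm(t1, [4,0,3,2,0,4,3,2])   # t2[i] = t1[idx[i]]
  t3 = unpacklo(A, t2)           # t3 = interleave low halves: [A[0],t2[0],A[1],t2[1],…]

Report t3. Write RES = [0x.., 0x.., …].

RES = [0x49, 0x41, 0x41, 0xfc, 0xd4, 0xa2, 0xfc, 0xd4]

t0 = [0xa0, 0xb6, 0xa2, 0xd7, 0xfc, 0xd4, 0x41, 0x49]
t1 = [0xfc, 0xd7, 0xd4, 0xa2, 0x41, 0xb6, 0x49, 0xa0]
t2 = [0x41, 0xfc, 0xa2, 0xd4, 0xfc, 0x41, 0xa2, 0xd4]
t3 = [0x49, 0x41, 0x41, 0xfc, 0xd4, 0xa2, 0xfc, 0xd4]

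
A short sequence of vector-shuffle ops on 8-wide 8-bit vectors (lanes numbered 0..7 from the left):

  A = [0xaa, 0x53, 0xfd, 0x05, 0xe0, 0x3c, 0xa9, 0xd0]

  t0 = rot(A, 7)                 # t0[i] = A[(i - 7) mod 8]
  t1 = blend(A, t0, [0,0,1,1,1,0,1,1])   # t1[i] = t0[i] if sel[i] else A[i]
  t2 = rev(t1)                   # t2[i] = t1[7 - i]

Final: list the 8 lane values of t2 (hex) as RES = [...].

  t0: 53 fd 05 e0 3c a9 d0 aa
  t1: aa 53 05 e0 3c 3c d0 aa
  t2: aa d0 3c 3c e0 05 53 aa

RES = [ 0xaa  0xd0  0x3c  0x3c  0xe0  0x05  0x53  0xaa ]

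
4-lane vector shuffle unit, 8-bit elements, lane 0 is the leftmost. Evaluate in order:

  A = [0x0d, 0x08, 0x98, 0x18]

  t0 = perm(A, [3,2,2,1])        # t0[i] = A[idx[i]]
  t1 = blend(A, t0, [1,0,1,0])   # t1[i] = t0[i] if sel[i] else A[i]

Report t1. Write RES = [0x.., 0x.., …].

RES = [0x18, 0x08, 0x98, 0x18]

  t0: 18 98 98 08
  t1: 18 08 98 18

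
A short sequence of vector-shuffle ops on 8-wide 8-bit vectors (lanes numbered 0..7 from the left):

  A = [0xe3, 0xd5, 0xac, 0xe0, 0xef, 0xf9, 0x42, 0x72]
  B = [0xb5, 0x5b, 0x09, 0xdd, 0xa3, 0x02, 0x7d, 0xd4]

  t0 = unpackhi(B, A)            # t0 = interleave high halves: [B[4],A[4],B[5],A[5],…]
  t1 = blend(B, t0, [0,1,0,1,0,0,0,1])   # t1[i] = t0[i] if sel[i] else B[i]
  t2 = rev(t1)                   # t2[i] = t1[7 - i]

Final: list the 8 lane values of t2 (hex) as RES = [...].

t0 = [0xa3, 0xef, 0x02, 0xf9, 0x7d, 0x42, 0xd4, 0x72]
t1 = [0xb5, 0xef, 0x09, 0xf9, 0xa3, 0x02, 0x7d, 0x72]
t2 = [0x72, 0x7d, 0x02, 0xa3, 0xf9, 0x09, 0xef, 0xb5]

RES = [ 0x72  0x7d  0x02  0xa3  0xf9  0x09  0xef  0xb5 ]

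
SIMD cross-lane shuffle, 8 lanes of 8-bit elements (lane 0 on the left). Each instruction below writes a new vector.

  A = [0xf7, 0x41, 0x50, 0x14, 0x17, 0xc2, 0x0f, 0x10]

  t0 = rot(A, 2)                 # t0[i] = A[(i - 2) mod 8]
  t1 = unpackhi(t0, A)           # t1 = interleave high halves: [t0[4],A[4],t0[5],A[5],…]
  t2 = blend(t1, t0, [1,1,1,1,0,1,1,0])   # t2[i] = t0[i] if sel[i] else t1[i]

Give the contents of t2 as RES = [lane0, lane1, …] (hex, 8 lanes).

RES = [ 0x0f  0x10  0xf7  0x41  0x17  0x14  0x17  0x10 ]

  t0: 0f 10 f7 41 50 14 17 c2
  t1: 50 17 14 c2 17 0f c2 10
  t2: 0f 10 f7 41 17 14 17 10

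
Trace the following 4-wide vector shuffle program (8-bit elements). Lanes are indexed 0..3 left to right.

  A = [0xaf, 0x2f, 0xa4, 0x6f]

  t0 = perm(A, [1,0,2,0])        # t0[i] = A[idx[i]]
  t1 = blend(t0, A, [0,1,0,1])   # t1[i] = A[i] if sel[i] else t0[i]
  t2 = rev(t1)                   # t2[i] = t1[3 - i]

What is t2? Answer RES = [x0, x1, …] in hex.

RES = [0x6f, 0xa4, 0x2f, 0x2f]

  t0: 2f af a4 af
  t1: 2f 2f a4 6f
  t2: 6f a4 2f 2f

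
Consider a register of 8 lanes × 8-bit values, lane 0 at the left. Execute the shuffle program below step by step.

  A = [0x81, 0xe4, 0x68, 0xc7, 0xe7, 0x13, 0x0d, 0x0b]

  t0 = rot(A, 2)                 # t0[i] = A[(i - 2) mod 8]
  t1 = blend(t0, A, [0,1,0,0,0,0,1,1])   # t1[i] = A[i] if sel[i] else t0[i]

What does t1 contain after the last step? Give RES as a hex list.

RES = [ 0x0d  0xe4  0x81  0xe4  0x68  0xc7  0x0d  0x0b ]

  t0: 0d 0b 81 e4 68 c7 e7 13
  t1: 0d e4 81 e4 68 c7 0d 0b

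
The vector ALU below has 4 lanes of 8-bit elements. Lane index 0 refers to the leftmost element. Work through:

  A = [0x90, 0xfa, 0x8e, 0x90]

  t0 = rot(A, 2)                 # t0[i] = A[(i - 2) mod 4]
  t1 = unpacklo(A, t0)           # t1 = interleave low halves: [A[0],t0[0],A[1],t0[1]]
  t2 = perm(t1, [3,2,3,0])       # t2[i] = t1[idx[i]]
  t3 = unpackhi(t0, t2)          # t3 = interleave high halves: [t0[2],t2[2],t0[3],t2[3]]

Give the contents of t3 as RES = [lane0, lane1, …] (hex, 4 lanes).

→ t0 |8e|90|90|fa|
→ t1 |90|8e|fa|90|
→ t2 |90|fa|90|90|
→ t3 |90|90|fa|90|

RES = [0x90, 0x90, 0xfa, 0x90]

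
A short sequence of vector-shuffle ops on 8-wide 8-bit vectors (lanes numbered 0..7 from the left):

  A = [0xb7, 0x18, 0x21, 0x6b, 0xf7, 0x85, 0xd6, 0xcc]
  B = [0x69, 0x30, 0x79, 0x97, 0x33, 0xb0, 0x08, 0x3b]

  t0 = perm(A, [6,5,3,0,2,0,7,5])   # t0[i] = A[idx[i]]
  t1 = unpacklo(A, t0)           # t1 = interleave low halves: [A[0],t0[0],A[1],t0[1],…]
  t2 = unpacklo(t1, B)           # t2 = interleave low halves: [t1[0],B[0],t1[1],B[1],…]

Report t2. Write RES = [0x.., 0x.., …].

RES = [ 0xb7  0x69  0xd6  0x30  0x18  0x79  0x85  0x97 ]

  t0: d6 85 6b b7 21 b7 cc 85
  t1: b7 d6 18 85 21 6b 6b b7
  t2: b7 69 d6 30 18 79 85 97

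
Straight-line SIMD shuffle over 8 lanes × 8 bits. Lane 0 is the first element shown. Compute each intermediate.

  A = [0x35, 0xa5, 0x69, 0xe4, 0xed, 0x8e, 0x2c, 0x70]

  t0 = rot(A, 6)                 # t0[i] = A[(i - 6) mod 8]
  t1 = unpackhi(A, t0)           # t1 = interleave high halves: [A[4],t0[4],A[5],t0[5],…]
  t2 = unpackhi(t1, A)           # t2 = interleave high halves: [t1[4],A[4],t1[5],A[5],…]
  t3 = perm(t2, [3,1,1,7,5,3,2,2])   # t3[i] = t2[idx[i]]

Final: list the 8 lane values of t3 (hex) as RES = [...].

RES = [0x8e, 0xed, 0xed, 0x70, 0x2c, 0x8e, 0x35, 0x35]

  t0: 69 e4 ed 8e 2c 70 35 a5
  t1: ed 2c 8e 70 2c 35 70 a5
  t2: 2c ed 35 8e 70 2c a5 70
  t3: 8e ed ed 70 2c 8e 35 35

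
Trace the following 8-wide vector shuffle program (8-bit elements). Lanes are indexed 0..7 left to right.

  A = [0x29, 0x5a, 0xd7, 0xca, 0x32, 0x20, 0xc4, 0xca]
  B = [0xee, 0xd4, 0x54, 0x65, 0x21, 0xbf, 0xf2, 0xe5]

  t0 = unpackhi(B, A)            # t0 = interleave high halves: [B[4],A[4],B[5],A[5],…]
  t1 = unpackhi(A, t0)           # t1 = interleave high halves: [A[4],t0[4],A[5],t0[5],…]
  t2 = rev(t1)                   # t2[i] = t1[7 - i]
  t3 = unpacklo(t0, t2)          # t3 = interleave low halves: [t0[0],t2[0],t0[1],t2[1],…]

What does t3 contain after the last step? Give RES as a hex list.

RES = [ 0x21  0xca  0x32  0xca  0xbf  0xe5  0x20  0xc4 ]

→ t0 |21|32|bf|20|f2|c4|e5|ca|
→ t1 |32|f2|20|c4|c4|e5|ca|ca|
→ t2 |ca|ca|e5|c4|c4|20|f2|32|
→ t3 |21|ca|32|ca|bf|e5|20|c4|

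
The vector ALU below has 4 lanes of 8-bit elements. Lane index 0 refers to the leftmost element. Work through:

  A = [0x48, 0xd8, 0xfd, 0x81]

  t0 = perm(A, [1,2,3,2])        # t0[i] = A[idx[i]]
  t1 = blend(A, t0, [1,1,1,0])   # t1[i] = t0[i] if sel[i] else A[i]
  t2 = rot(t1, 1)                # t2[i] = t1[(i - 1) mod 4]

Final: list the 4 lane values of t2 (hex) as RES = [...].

RES = [ 0x81  0xd8  0xfd  0x81 ]

→ t0 |d8|fd|81|fd|
→ t1 |d8|fd|81|81|
→ t2 |81|d8|fd|81|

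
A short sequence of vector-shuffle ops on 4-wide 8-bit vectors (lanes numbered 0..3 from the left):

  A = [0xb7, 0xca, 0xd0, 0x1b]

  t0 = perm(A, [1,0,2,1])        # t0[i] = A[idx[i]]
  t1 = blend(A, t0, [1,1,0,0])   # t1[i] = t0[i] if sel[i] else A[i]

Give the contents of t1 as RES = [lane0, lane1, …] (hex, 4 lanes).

t0 = [0xca, 0xb7, 0xd0, 0xca]
t1 = [0xca, 0xb7, 0xd0, 0x1b]

RES = [0xca, 0xb7, 0xd0, 0x1b]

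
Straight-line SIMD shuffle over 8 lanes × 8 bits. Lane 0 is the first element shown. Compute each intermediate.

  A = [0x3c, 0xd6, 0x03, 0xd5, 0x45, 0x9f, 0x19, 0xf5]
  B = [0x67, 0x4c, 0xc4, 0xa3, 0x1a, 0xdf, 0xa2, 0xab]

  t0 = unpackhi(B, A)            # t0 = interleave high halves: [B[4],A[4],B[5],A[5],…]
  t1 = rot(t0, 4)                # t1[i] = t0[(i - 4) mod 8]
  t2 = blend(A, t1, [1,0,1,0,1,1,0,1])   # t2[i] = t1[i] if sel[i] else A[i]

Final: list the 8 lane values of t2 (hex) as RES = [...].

RES = [0xa2, 0xd6, 0xab, 0xd5, 0x1a, 0x45, 0x19, 0x9f]

  t0: 1a 45 df 9f a2 19 ab f5
  t1: a2 19 ab f5 1a 45 df 9f
  t2: a2 d6 ab d5 1a 45 19 9f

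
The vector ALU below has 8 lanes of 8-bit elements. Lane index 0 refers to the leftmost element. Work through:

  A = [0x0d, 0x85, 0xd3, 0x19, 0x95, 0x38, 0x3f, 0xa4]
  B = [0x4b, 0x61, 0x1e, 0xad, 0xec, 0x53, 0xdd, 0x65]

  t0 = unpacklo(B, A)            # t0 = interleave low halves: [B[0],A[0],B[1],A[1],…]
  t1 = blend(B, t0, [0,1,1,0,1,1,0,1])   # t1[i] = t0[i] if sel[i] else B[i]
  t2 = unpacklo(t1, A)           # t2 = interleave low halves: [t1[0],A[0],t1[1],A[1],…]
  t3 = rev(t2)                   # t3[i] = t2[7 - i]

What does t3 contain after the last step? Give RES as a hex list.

t0 = [0x4b, 0x0d, 0x61, 0x85, 0x1e, 0xd3, 0xad, 0x19]
t1 = [0x4b, 0x0d, 0x61, 0xad, 0x1e, 0xd3, 0xdd, 0x19]
t2 = [0x4b, 0x0d, 0x0d, 0x85, 0x61, 0xd3, 0xad, 0x19]
t3 = [0x19, 0xad, 0xd3, 0x61, 0x85, 0x0d, 0x0d, 0x4b]

RES = [ 0x19  0xad  0xd3  0x61  0x85  0x0d  0x0d  0x4b ]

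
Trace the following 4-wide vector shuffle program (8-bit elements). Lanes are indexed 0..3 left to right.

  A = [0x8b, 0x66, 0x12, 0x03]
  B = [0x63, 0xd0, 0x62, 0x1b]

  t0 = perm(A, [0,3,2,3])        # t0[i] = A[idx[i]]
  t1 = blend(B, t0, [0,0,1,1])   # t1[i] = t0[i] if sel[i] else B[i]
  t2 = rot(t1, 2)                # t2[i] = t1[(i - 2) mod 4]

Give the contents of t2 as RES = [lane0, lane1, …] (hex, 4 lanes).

RES = [0x12, 0x03, 0x63, 0xd0]

→ t0 |8b|03|12|03|
→ t1 |63|d0|12|03|
→ t2 |12|03|63|d0|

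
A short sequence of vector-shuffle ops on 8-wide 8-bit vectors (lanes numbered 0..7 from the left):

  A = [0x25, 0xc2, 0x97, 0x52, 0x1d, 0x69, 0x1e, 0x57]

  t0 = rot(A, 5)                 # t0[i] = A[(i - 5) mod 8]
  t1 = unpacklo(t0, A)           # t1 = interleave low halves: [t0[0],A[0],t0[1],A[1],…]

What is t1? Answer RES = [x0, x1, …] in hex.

  t0: 52 1d 69 1e 57 25 c2 97
  t1: 52 25 1d c2 69 97 1e 52

RES = [0x52, 0x25, 0x1d, 0xc2, 0x69, 0x97, 0x1e, 0x52]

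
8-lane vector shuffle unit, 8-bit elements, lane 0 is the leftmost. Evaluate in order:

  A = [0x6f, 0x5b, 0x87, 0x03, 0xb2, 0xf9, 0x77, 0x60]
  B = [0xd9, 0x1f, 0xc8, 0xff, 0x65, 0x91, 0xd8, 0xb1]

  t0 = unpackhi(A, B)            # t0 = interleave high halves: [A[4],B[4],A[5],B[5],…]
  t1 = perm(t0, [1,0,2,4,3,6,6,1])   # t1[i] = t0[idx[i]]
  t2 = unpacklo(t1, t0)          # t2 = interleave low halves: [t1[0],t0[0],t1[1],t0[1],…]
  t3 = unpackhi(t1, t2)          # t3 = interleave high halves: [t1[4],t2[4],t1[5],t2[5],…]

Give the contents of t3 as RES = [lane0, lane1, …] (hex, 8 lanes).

RES = [0x91, 0xf9, 0x60, 0xf9, 0x60, 0x77, 0x65, 0x91]

t0 = [0xb2, 0x65, 0xf9, 0x91, 0x77, 0xd8, 0x60, 0xb1]
t1 = [0x65, 0xb2, 0xf9, 0x77, 0x91, 0x60, 0x60, 0x65]
t2 = [0x65, 0xb2, 0xb2, 0x65, 0xf9, 0xf9, 0x77, 0x91]
t3 = [0x91, 0xf9, 0x60, 0xf9, 0x60, 0x77, 0x65, 0x91]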